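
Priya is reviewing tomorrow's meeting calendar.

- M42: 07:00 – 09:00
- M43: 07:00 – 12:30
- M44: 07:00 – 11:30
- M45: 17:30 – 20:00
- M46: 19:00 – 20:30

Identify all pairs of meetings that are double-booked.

M42 & M43, M42 & M44, M43 & M44, M45 & M46

Sorted by start: M42, M43, M44, M45, M46.
M43 starts before M42 ends → M42 and M43 overlap.
M44 starts before M42 ends → M42 and M44 overlap.
M45 starts after M42 ends, so nothing later overlaps M42 either.
M44 starts before M43 ends → M43 and M44 overlap.
M45 starts after M43 ends, so nothing later overlaps M43 either.
M45 starts after M44 ends, so nothing later overlaps M44 either.
M46 starts before M45 ends → M45 and M46 overlap.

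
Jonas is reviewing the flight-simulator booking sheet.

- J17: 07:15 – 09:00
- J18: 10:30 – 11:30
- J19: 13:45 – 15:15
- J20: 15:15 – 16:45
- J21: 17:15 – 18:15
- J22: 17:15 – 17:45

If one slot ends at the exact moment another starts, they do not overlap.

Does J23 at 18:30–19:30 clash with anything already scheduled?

No — it doesn't clash with anything

J17: ends 09:00 at or before J23 starts 18:30 → clear.
J18: ends 11:30 at or before J23 starts 18:30 → clear.
J19: ends 15:15 at or before J23 starts 18:30 → clear.
J20: ends 16:45 at or before J23 starts 18:30 → clear.
J21: ends 18:15 at or before J23 starts 18:30 → clear.
J22: ends 17:45 at or before J23 starts 18:30 → clear.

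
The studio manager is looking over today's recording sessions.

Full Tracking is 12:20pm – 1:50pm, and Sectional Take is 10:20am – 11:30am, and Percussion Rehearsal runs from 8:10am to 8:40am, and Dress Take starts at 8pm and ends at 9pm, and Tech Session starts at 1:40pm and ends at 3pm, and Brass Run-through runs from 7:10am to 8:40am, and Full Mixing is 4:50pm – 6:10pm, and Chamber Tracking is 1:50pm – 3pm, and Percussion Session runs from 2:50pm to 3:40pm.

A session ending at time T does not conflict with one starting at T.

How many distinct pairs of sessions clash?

5

Two intervals overlap when each starts before the other ends.
Sorted by start: Brass Run-through, Percussion Rehearsal, Sectional Take, Full Tracking, Tech Session, Chamber Tracking, Percussion Session, Full Mixing, Dress Take.
Percussion Rehearsal starts before Brass Run-through ends → Brass Run-through and Percussion Rehearsal overlap.
Sectional Take starts after Brass Run-through ends, so Brass Run-through has no further overlaps.
Sectional Take starts after Percussion Rehearsal ends, so Percussion Rehearsal has no further overlaps.
Full Tracking starts after Sectional Take ends, so Sectional Take has no further overlaps.
Tech Session starts before Full Tracking ends → Full Tracking and Tech Session overlap.
Chamber Tracking starts exactly when Full Tracking ends (back-to-back, no overlap), so Full Tracking has no further overlaps.
Chamber Tracking starts before Tech Session ends → Tech Session and Chamber Tracking overlap.
Percussion Session starts before Tech Session ends → Tech Session and Percussion Session overlap.
Full Mixing starts after Tech Session ends, so Tech Session has no further overlaps.
Percussion Session starts before Chamber Tracking ends → Chamber Tracking and Percussion Session overlap.
Full Mixing starts after Chamber Tracking ends, so Chamber Tracking has no further overlaps.
Full Mixing starts after Percussion Session ends, so Percussion Session has no further overlaps.
Dress Take starts after Full Mixing ends.
Overlapping pairs: Brass Run-through & Percussion Rehearsal, Chamber Tracking & Percussion Session, Chamber Tracking & Tech Session, Full Tracking & Tech Session, Percussion Session & Tech Session — 5 in total.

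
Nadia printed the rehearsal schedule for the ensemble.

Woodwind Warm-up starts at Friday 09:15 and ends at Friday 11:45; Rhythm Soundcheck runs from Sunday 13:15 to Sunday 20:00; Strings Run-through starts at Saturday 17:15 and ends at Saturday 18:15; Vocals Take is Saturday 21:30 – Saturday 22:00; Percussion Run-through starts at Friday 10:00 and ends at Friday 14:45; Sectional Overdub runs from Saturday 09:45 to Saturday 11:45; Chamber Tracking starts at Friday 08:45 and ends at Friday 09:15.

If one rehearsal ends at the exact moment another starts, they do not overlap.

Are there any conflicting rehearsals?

Yes

Sorted by start: Chamber Tracking, Woodwind Warm-up, Percussion Run-through, Sectional Overdub, Strings Run-through, Vocals Take, Rhythm Soundcheck.
Woodwind Warm-up starts exactly when Chamber Tracking ends (back-to-back, no overlap) — done with Chamber Tracking.
Percussion Run-through starts before Woodwind Warm-up ends → Woodwind Warm-up and Percussion Run-through overlap.
That's a conflict, so the schedule is not conflict-free.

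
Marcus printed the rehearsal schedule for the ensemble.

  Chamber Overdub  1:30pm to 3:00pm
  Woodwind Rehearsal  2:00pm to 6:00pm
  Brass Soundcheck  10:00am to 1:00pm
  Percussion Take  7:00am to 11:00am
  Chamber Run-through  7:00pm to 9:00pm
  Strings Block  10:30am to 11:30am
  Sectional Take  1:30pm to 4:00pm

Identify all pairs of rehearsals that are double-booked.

Brass Soundcheck & Percussion Take, Brass Soundcheck & Strings Block, Chamber Overdub & Sectional Take, Chamber Overdub & Woodwind Rehearsal, Percussion Take & Strings Block, Sectional Take & Woodwind Rehearsal

Sorted by start: Percussion Take, Brass Soundcheck, Strings Block, Sectional Take, Chamber Overdub, Woodwind Rehearsal, Chamber Run-through.
Brass Soundcheck starts before Percussion Take ends → Percussion Take and Brass Soundcheck overlap.
Strings Block starts before Percussion Take ends → Percussion Take and Strings Block overlap.
Sectional Take starts after Percussion Take ends, so nothing later overlaps Percussion Take either.
Strings Block starts before Brass Soundcheck ends → Brass Soundcheck and Strings Block overlap.
Sectional Take starts after Brass Soundcheck ends, so nothing later overlaps Brass Soundcheck either.
Sectional Take starts after Strings Block ends, so nothing later overlaps Strings Block either.
Chamber Overdub starts before Sectional Take ends → Sectional Take and Chamber Overdub overlap.
Woodwind Rehearsal starts before Sectional Take ends → Sectional Take and Woodwind Rehearsal overlap.
Chamber Run-through starts after Sectional Take ends.
Woodwind Rehearsal starts before Chamber Overdub ends → Chamber Overdub and Woodwind Rehearsal overlap.
Chamber Run-through starts after Chamber Overdub ends.
Chamber Run-through starts after Woodwind Rehearsal ends.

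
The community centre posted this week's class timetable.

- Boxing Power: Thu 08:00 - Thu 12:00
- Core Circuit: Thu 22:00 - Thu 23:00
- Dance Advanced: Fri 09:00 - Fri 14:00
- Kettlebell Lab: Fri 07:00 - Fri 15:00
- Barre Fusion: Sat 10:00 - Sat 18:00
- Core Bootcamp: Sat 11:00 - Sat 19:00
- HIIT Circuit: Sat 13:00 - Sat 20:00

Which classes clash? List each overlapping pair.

Barre Fusion & Core Bootcamp, Barre Fusion & HIIT Circuit, Core Bootcamp & HIIT Circuit, Dance Advanced & Kettlebell Lab

Sorted by start: Boxing Power, Core Circuit, Kettlebell Lab, Dance Advanced, Barre Fusion, Core Bootcamp, HIIT Circuit.
Core Circuit starts after Boxing Power ends, so nothing later overlaps Boxing Power either.
Kettlebell Lab starts after Core Circuit ends, so nothing later overlaps Core Circuit either.
Dance Advanced starts before Kettlebell Lab ends → Kettlebell Lab and Dance Advanced overlap.
Barre Fusion starts after Kettlebell Lab ends, so nothing later overlaps Kettlebell Lab either.
Barre Fusion starts after Dance Advanced ends, so nothing later overlaps Dance Advanced either.
Core Bootcamp starts before Barre Fusion ends → Barre Fusion and Core Bootcamp overlap.
HIIT Circuit starts before Barre Fusion ends → Barre Fusion and HIIT Circuit overlap.
HIIT Circuit starts before Core Bootcamp ends → Core Bootcamp and HIIT Circuit overlap.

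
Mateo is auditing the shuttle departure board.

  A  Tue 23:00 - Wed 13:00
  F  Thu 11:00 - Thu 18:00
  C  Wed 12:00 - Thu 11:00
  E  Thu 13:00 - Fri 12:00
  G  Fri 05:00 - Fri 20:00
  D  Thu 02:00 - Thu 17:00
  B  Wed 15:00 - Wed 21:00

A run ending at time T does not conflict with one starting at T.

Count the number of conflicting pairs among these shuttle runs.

Sorted by start: A, C, B, D, F, E, G.
C starts before A ends → A and C overlap.
B starts after A ends — done with A.
B starts before C ends → C and B overlap.
D starts before C ends → C and D overlap.
F starts exactly when C ends (back-to-back, no overlap) — done with C.
D starts after B ends — done with B.
F starts before D ends → D and F overlap.
E starts before D ends → D and E overlap.
G starts after D ends.
E starts before F ends → F and E overlap.
G starts after F ends.
G starts before E ends → E and G overlap.
Overlapping pairs: A & C, B & C, C & D, D & E, D & F, E & F, E & G — 7 in total.

7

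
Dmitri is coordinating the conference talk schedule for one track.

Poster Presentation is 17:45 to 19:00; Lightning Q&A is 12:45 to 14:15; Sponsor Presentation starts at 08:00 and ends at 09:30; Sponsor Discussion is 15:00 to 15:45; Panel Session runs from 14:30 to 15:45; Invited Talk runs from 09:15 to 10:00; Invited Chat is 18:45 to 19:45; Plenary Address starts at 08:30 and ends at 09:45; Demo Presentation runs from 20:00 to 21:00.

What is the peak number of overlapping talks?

3

Sweep the timeline, counting +1 at each start and −1 at each end (ends before starts at a tie):
08:00 start Sponsor Presentation → 1
08:30 start Plenary Address → 2
09:15 start Invited Talk → 3
09:30 end Sponsor Presentation → 2
09:45 end Plenary Address → 1
10:00 end Invited Talk → 0
12:45 start Lightning Q&A → 1
14:15 end Lightning Q&A → 0
14:30 start Panel Session → 1
15:00 start Sponsor Discussion → 2
15:45 end Panel Session → 1
15:45 end Sponsor Discussion → 0
17:45 start Poster Presentation → 1
18:45 start Invited Chat → 2
19:00 end Poster Presentation → 1
19:45 end Invited Chat → 0
20:00 start Demo Presentation → 1
21:00 end Demo Presentation → 0
Peak is 3, at 09:15 (Invited Talk, Plenary Address, Sponsor Presentation).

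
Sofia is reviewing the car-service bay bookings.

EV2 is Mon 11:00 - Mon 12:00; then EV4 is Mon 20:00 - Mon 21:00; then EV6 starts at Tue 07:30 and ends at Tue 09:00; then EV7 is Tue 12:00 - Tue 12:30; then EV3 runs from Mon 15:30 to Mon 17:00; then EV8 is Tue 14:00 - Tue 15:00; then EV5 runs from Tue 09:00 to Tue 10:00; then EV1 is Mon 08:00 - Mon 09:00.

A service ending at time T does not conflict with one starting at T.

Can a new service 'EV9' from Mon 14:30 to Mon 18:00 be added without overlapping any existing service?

EV1: ends Mon 09:00 at or before EV9 starts Mon 14:30 → clear.
EV2: ends Mon 12:00 at or before EV9 starts Mon 14:30 → clear.
EV3: starts Mon 15:30 before EV9 ends Mon 18:00, and ends Mon 17:00 after EV9 starts Mon 14:30 → overlap.
EV4: starts Mon 20:00 at or after EV9 ends Mon 18:00 → clear.
EV6: starts Tue 07:30 at or after EV9 ends Mon 18:00 → clear.
EV5: starts Tue 09:00 at or after EV9 ends Mon 18:00 → clear.
EV7: starts Tue 12:00 at or after EV9 ends Mon 18:00 → clear.
EV8: starts Tue 14:00 at or after EV9 ends Mon 18:00 → clear.
EV9 overlaps EV3.

No — it overlaps EV3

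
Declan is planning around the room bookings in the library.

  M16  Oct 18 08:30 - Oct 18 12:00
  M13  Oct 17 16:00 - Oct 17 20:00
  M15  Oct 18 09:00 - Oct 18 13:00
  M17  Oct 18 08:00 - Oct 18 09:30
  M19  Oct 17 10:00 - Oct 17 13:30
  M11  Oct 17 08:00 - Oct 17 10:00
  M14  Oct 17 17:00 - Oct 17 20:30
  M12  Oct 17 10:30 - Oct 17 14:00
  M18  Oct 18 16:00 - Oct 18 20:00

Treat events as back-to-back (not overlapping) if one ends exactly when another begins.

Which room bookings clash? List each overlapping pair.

Sorted by start: M11, M19, M12, M13, M14, M17, M16, M15, M18.
M19 starts exactly when M11 ends (back-to-back, no overlap) — done with M11.
M12 starts before M19 ends → M19 and M12 overlap.
M13 starts after M19 ends — done with M19.
M13 starts after M12 ends — done with M12.
M14 starts before M13 ends → M13 and M14 overlap.
M17 starts after M13 ends — done with M13.
M17 starts after M14 ends — done with M14.
M16 starts before M17 ends → M17 and M16 overlap.
M15 starts before M17 ends → M17 and M15 overlap.
M18 starts after M17 ends.
M15 starts before M16 ends → M16 and M15 overlap.
M18 starts after M16 ends.
M18 starts after M15 ends.

M12 & M19, M13 & M14, M15 & M16, M15 & M17, M16 & M17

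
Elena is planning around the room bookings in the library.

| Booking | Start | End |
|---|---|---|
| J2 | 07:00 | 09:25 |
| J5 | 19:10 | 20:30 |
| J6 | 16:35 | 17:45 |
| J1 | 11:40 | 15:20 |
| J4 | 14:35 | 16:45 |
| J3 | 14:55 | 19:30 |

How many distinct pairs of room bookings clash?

Sorted by start: J2, J1, J4, J3, J6, J5.
J1 starts after J2 ends, so J2 has no further overlaps.
J4 starts before J1 ends → J1 and J4 overlap.
J3 starts before J1 ends → J1 and J3 overlap.
J6 starts after J1 ends, so J1 has no further overlaps.
J3 starts before J4 ends → J4 and J3 overlap.
J6 starts before J4 ends → J4 and J6 overlap.
J5 starts after J4 ends.
J6 starts before J3 ends → J3 and J6 overlap.
J5 starts before J3 ends → J3 and J5 overlap.
J5 starts after J6 ends.
Overlapping pairs: J1 & J3, J1 & J4, J3 & J4, J3 & J5, J3 & J6, J4 & J6 — 6 in total.

6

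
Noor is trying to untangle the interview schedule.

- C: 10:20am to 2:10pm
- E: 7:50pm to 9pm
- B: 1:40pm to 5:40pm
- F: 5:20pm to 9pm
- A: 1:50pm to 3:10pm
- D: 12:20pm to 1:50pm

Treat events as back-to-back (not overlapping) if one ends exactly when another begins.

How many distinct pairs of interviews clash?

7

Sorted by start: C, D, B, A, F, E.
D starts before C ends → C and D overlap.
B starts before C ends → C and B overlap.
A starts before C ends → C and A overlap.
F starts after C ends, so C has no further overlaps.
B starts before D ends → D and B overlap.
A starts exactly when D ends (back-to-back, no overlap), so D has no further overlaps.
A starts before B ends → B and A overlap.
F starts before B ends → B and F overlap.
E starts after B ends.
F starts after A ends, so A has no further overlaps.
E starts before F ends → F and E overlap.
Overlapping pairs: A & B, A & C, B & C, B & D, B & F, C & D, E & F — 7 in total.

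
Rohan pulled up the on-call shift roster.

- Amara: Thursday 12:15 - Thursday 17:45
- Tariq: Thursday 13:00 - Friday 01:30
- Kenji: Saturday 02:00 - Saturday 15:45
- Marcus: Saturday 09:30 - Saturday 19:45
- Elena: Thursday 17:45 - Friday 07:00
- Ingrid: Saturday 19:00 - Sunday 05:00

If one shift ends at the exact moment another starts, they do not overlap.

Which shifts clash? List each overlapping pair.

Check each pair: they overlap iff neither finishes before the other starts.
Sorted by start: Amara, Tariq, Elena, Kenji, Marcus, Ingrid.
Tariq starts before Amara ends → Amara and Tariq overlap.
Elena starts exactly when Amara ends (back-to-back, no overlap), so Amara has no further overlaps.
Elena starts before Tariq ends → Tariq and Elena overlap.
Kenji starts after Tariq ends, so Tariq has no further overlaps.
Kenji starts after Elena ends, so Elena has no further overlaps.
Marcus starts before Kenji ends → Kenji and Marcus overlap.
Ingrid starts after Kenji ends.
Ingrid starts before Marcus ends → Marcus and Ingrid overlap.

Amara & Tariq, Elena & Tariq, Ingrid & Marcus, Kenji & Marcus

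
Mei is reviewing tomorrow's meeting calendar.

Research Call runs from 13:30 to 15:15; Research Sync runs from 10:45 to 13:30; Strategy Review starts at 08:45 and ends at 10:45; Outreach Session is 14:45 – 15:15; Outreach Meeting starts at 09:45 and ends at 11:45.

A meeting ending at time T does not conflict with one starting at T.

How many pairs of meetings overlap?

Sorted by start: Strategy Review, Outreach Meeting, Research Sync, Research Call, Outreach Session.
Outreach Meeting starts before Strategy Review ends → Strategy Review and Outreach Meeting overlap.
Research Sync starts exactly when Strategy Review ends (back-to-back, no overlap), so nothing later overlaps Strategy Review either.
Research Sync starts before Outreach Meeting ends → Outreach Meeting and Research Sync overlap.
Research Call starts after Outreach Meeting ends, so nothing later overlaps Outreach Meeting either.
Research Call starts exactly when Research Sync ends (back-to-back, no overlap), so nothing later overlaps Research Sync either.
Outreach Session starts before Research Call ends → Research Call and Outreach Session overlap.
Overlapping pairs: Outreach Meeting & Research Sync, Outreach Meeting & Strategy Review, Outreach Session & Research Call — 3 in total.

3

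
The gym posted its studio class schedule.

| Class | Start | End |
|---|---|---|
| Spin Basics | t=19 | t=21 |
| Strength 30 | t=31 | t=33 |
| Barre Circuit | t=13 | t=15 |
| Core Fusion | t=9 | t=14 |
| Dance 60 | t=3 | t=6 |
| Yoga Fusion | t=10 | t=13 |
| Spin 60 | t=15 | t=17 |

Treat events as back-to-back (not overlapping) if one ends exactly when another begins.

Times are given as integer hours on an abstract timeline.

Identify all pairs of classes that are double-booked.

Two intervals overlap when each starts before the other ends.
Sorted by start: Dance 60, Core Fusion, Yoga Fusion, Barre Circuit, Spin 60, Spin Basics, Strength 30.
Core Fusion starts after Dance 60 ends, so Dance 60 has no further overlaps.
Yoga Fusion starts before Core Fusion ends → Core Fusion and Yoga Fusion overlap.
Barre Circuit starts before Core Fusion ends → Core Fusion and Barre Circuit overlap.
Spin 60 starts after Core Fusion ends, so Core Fusion has no further overlaps.
Barre Circuit starts exactly when Yoga Fusion ends (back-to-back, no overlap), so Yoga Fusion has no further overlaps.
Spin 60 starts exactly when Barre Circuit ends (back-to-back, no overlap), so Barre Circuit has no further overlaps.
Spin Basics starts after Spin 60 ends, so Spin 60 has no further overlaps.
Strength 30 starts after Spin Basics ends.

Barre Circuit & Core Fusion, Core Fusion & Yoga Fusion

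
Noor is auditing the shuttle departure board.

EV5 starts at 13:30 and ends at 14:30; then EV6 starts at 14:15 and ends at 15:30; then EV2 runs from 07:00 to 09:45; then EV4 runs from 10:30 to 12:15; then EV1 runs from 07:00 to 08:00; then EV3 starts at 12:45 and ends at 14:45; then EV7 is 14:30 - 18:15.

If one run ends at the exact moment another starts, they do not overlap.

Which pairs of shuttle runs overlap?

Check each pair: they overlap iff neither finishes before the other starts.
Sorted by start: EV1, EV2, EV4, EV3, EV5, EV6, EV7.
EV2 starts before EV1 ends → EV1 and EV2 overlap.
EV4 starts after EV1 ends, so nothing later overlaps EV1 either.
EV4 starts after EV2 ends, so nothing later overlaps EV2 either.
EV3 starts after EV4 ends, so nothing later overlaps EV4 either.
EV5 starts before EV3 ends → EV3 and EV5 overlap.
EV6 starts before EV3 ends → EV3 and EV6 overlap.
EV7 starts before EV3 ends → EV3 and EV7 overlap.
EV6 starts before EV5 ends → EV5 and EV6 overlap.
EV7 starts exactly when EV5 ends (back-to-back, no overlap).
EV7 starts before EV6 ends → EV6 and EV7 overlap.

EV1 & EV2, EV3 & EV5, EV3 & EV6, EV3 & EV7, EV5 & EV6, EV6 & EV7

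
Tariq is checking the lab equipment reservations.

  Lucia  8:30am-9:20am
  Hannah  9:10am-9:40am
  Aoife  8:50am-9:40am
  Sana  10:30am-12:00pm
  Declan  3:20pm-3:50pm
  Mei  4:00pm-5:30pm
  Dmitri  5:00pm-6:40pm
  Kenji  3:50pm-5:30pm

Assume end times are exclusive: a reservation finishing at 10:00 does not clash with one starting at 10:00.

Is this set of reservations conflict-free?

No

Sorted by start: Lucia, Aoife, Hannah, Sana, Declan, Kenji, Mei, Dmitri.
Aoife starts before Lucia ends → Lucia and Aoife overlap.
That's a conflict, so the schedule is not conflict-free.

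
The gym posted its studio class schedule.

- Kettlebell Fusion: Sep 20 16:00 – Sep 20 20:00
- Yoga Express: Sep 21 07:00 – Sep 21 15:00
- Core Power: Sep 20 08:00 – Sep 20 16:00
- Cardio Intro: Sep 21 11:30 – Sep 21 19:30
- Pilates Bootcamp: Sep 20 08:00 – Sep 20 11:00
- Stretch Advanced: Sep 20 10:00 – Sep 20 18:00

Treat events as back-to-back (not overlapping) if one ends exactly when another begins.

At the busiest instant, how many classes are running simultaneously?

3

Walk through starts and ends in time order (an end at T is processed before a start at T):
Sep 20 08:00 start Core Power → 1
Sep 20 08:00 start Pilates Bootcamp → 2
Sep 20 10:00 start Stretch Advanced → 3
Sep 20 11:00 end Pilates Bootcamp → 2
Sep 20 16:00 end Core Power → 1
Sep 20 16:00 start Kettlebell Fusion → 2
Sep 20 18:00 end Stretch Advanced → 1
Sep 20 20:00 end Kettlebell Fusion → 0
Sep 21 07:00 start Yoga Express → 1
Sep 21 11:30 start Cardio Intro → 2
Sep 21 15:00 end Yoga Express → 1
Sep 21 19:30 end Cardio Intro → 0
Peak is 3, at Sep 20 10:00 (Core Power, Pilates Bootcamp, Stretch Advanced).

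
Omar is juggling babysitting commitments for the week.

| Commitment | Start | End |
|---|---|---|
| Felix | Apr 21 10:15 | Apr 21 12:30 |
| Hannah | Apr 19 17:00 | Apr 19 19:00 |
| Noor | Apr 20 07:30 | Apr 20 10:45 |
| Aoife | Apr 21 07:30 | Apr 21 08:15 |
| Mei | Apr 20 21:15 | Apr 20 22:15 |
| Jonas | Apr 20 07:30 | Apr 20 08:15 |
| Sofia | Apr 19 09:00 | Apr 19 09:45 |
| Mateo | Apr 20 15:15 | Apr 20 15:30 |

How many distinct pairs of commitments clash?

1

Two intervals overlap when each starts before the other ends.
Sorted by start: Sofia, Hannah, Jonas, Noor, Mateo, Mei, Aoife, Felix.
Hannah starts after Sofia ends, so Sofia has no further overlaps.
Jonas starts after Hannah ends, so Hannah has no further overlaps.
Noor starts before Jonas ends → Jonas and Noor overlap.
Mateo starts after Jonas ends, so Jonas has no further overlaps.
Mateo starts after Noor ends, so Noor has no further overlaps.
Mei starts after Mateo ends, so Mateo has no further overlaps.
Aoife starts after Mei ends, so Mei has no further overlaps.
Felix starts after Aoife ends.
Overlapping pairs: Jonas & Noor — 1 in total.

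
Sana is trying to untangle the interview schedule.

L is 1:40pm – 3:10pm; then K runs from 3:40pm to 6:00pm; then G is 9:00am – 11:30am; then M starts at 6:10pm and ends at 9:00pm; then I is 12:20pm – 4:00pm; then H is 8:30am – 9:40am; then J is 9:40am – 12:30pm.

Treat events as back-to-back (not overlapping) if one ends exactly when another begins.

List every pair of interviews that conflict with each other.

Sorted by start: H, G, J, I, L, K, M.
G starts before H ends → H and G overlap.
J starts exactly when H ends (back-to-back, no overlap), so nothing later overlaps H either.
J starts before G ends → G and J overlap.
I starts after G ends, so nothing later overlaps G either.
I starts before J ends → J and I overlap.
L starts after J ends, so nothing later overlaps J either.
L starts before I ends → I and L overlap.
K starts before I ends → I and K overlap.
M starts after I ends.
K starts after L ends, so nothing later overlaps L either.
M starts after K ends.

G & H, G & J, I & J, I & K, I & L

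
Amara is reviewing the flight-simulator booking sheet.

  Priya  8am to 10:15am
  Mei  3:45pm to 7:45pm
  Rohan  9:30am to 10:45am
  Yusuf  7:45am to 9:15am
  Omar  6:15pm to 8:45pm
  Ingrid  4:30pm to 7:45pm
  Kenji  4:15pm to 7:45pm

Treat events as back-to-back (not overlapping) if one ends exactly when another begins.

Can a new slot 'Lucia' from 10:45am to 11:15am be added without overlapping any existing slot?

Yes — the slot is free

Yusuf: ends 9:15am at or before Lucia starts 10:45am → clear.
Priya: ends 10:15am at or before Lucia starts 10:45am → clear.
Rohan: ends 10:45am at or before Lucia starts 10:45am → clear.
Mei: starts 3:45pm at or after Lucia ends 11:15am → clear.
Kenji: starts 4:15pm at or after Lucia ends 11:15am → clear.
Ingrid: starts 4:30pm at or after Lucia ends 11:15am → clear.
Omar: starts 6:15pm at or after Lucia ends 11:15am → clear.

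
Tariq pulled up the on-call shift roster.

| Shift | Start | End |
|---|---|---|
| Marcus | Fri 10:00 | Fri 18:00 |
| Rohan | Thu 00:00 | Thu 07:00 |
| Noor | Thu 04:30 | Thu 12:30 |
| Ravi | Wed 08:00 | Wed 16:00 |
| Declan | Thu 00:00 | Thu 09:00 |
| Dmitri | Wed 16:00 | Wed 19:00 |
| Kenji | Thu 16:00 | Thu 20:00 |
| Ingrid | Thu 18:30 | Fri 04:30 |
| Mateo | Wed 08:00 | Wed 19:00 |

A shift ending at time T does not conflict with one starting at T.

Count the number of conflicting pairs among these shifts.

6

Sorted by start: Ravi, Mateo, Dmitri, Declan, Rohan, Noor, Kenji, Ingrid, Marcus.
Mateo starts before Ravi ends → Ravi and Mateo overlap.
Dmitri starts exactly when Ravi ends (back-to-back, no overlap) — done with Ravi.
Dmitri starts before Mateo ends → Mateo and Dmitri overlap.
Declan starts after Mateo ends — done with Mateo.
Declan starts after Dmitri ends — done with Dmitri.
Rohan starts before Declan ends → Declan and Rohan overlap.
Noor starts before Declan ends → Declan and Noor overlap.
Kenji starts after Declan ends — done with Declan.
Noor starts before Rohan ends → Rohan and Noor overlap.
Kenji starts after Rohan ends — done with Rohan.
Kenji starts after Noor ends — done with Noor.
Ingrid starts before Kenji ends → Kenji and Ingrid overlap.
Marcus starts after Kenji ends.
Marcus starts after Ingrid ends.
Overlapping pairs: Declan & Noor, Declan & Rohan, Dmitri & Mateo, Ingrid & Kenji, Mateo & Ravi, Noor & Rohan — 6 in total.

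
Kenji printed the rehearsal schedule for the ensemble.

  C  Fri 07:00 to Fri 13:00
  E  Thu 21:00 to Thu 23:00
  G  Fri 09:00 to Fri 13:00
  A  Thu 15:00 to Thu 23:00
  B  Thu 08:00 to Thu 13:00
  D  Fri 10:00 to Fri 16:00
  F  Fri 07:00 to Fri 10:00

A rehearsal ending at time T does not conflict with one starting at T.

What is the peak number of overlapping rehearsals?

3

Sweep the timeline, counting +1 at each start and −1 at each end (ends before starts at a tie):
Thu 08:00 start B → 1
Thu 13:00 end B → 0
Thu 15:00 start A → 1
Thu 21:00 start E → 2
Thu 23:00 end A → 1
Thu 23:00 end E → 0
Fri 07:00 start C → 1
Fri 07:00 start F → 2
Fri 09:00 start G → 3
Fri 10:00 end F → 2
Fri 10:00 start D → 3
Fri 13:00 end C → 2
Fri 13:00 end G → 1
Fri 16:00 end D → 0
Peak is 3, at Fri 09:00 (C, F, G).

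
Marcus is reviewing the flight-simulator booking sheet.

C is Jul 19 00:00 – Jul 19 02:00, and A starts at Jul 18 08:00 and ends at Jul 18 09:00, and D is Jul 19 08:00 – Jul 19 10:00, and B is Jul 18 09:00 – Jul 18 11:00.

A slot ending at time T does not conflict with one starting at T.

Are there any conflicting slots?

No

Sorted by start: A, B, C, D.
B starts exactly when A ends (back-to-back, no overlap); A is clear from here.
C starts after B ends; B is clear from here.
D starts after C ends.
Every pair is clear; the schedule has no overlaps.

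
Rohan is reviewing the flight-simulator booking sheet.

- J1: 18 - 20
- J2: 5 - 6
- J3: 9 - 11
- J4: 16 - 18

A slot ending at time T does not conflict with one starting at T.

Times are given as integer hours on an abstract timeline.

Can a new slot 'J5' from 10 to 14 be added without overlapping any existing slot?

J2: ends 6 at or before J5 starts 10 → clear.
J3: starts 9 before J5 ends 14, and ends 11 after J5 starts 10 → overlap.
J4: starts 16 at or after J5 ends 14 → clear.
J1: starts 18 at or after J5 ends 14 → clear.
J5 overlaps J3.

No — it overlaps J3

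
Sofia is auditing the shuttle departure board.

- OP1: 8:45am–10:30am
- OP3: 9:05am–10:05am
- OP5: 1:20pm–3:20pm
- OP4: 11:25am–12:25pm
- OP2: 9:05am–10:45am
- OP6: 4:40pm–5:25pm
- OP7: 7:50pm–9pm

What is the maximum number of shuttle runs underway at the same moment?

Sort all start/end points and keep a running count:
8:45am start OP1 → 1
9:05am start OP2 → 2
9:05am start OP3 → 3
10:05am end OP3 → 2
10:30am end OP1 → 1
10:45am end OP2 → 0
11:25am start OP4 → 1
12:25pm end OP4 → 0
1:20pm start OP5 → 1
3:20pm end OP5 → 0
4:40pm start OP6 → 1
5:25pm end OP6 → 0
7:50pm start OP7 → 1
9pm end OP7 → 0
Peak is 3, at 9:05am (OP1, OP2, OP3).

3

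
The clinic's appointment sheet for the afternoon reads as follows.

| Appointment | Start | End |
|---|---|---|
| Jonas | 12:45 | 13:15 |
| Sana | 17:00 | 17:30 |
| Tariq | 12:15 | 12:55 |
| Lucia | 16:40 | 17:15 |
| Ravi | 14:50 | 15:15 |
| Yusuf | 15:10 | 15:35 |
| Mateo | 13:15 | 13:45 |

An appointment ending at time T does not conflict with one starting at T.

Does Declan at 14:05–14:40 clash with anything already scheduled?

No — it doesn't clash with anything

Tariq: ends 12:55 at or before Declan starts 14:05 → clear.
Jonas: ends 13:15 at or before Declan starts 14:05 → clear.
Mateo: ends 13:45 at or before Declan starts 14:05 → clear.
Ravi: starts 14:50 at or after Declan ends 14:40 → clear.
Yusuf: starts 15:10 at or after Declan ends 14:40 → clear.
Lucia: starts 16:40 at or after Declan ends 14:40 → clear.
Sana: starts 17:00 at or after Declan ends 14:40 → clear.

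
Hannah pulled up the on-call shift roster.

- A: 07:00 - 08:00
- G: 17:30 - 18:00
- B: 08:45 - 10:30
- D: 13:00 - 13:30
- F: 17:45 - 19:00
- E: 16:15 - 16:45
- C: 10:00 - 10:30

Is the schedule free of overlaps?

No

Sorted by start: A, B, C, D, E, G, F.
B starts after A ends; A is clear from here.
C starts before B ends → B and C overlap.
That's a conflict, so the schedule is not conflict-free.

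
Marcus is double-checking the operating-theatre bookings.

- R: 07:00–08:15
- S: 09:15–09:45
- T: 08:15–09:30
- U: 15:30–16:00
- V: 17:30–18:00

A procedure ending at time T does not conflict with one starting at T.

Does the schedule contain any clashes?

Sorted by start: R, T, S, U, V.
T starts exactly when R ends (back-to-back, no overlap), so R has no further overlaps.
S starts before T ends → T and S overlap.
That's a conflict, so the schedule is not conflict-free.

Yes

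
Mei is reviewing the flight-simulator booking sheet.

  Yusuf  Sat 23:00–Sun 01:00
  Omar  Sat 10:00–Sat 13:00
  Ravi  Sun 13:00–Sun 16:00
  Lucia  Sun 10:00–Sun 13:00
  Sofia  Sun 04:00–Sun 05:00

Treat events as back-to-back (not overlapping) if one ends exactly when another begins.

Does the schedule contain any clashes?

No

Sorted by start: Omar, Yusuf, Sofia, Lucia, Ravi.
Yusuf starts after Omar ends; Omar is clear from here.
Sofia starts after Yusuf ends; Yusuf is clear from here.
Lucia starts after Sofia ends; Sofia is clear from here.
Ravi starts exactly when Lucia ends (back-to-back, no overlap).
Every pair is clear; the schedule has no overlaps.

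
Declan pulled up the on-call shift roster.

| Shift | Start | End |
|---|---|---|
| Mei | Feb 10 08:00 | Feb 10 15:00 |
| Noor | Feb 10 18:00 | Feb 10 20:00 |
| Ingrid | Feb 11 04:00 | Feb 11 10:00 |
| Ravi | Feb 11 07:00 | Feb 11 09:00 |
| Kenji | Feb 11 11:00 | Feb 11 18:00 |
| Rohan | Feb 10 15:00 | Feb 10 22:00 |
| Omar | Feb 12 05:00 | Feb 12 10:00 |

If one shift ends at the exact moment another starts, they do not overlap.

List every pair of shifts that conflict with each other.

Ingrid & Ravi, Noor & Rohan

Sorted by start: Mei, Rohan, Noor, Ingrid, Ravi, Kenji, Omar.
Rohan starts exactly when Mei ends (back-to-back, no overlap), so nothing later overlaps Mei either.
Noor starts before Rohan ends → Rohan and Noor overlap.
Ingrid starts after Rohan ends, so nothing later overlaps Rohan either.
Ingrid starts after Noor ends, so nothing later overlaps Noor either.
Ravi starts before Ingrid ends → Ingrid and Ravi overlap.
Kenji starts after Ingrid ends, so nothing later overlaps Ingrid either.
Kenji starts after Ravi ends, so nothing later overlaps Ravi either.
Omar starts after Kenji ends.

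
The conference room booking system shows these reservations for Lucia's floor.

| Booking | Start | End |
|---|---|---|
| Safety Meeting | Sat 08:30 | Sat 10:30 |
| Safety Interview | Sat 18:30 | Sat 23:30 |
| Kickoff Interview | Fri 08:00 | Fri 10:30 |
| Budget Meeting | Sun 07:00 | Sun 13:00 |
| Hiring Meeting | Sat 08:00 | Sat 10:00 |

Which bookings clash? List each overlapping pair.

Hiring Meeting & Safety Meeting

Sorted by start: Kickoff Interview, Hiring Meeting, Safety Meeting, Safety Interview, Budget Meeting.
Hiring Meeting starts after Kickoff Interview ends, so Kickoff Interview has no further overlaps.
Safety Meeting starts before Hiring Meeting ends → Hiring Meeting and Safety Meeting overlap.
Safety Interview starts after Hiring Meeting ends, so Hiring Meeting has no further overlaps.
Safety Interview starts after Safety Meeting ends, so Safety Meeting has no further overlaps.
Budget Meeting starts after Safety Interview ends.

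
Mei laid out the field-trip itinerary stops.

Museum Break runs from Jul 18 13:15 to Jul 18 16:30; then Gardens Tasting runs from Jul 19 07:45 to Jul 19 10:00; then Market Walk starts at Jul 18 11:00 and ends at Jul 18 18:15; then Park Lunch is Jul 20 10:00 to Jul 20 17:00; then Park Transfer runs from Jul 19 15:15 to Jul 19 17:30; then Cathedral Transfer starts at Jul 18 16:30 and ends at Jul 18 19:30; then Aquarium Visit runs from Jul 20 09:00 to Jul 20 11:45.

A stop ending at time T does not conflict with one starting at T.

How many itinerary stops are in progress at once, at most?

Sort all start/end points and keep a running count:
Jul 18 11:00 start Market Walk → 1
Jul 18 13:15 start Museum Break → 2
Jul 18 16:30 end Museum Break → 1
Jul 18 16:30 start Cathedral Transfer → 2
Jul 18 18:15 end Market Walk → 1
Jul 18 19:30 end Cathedral Transfer → 0
Jul 19 07:45 start Gardens Tasting → 1
Jul 19 10:00 end Gardens Tasting → 0
Jul 19 15:15 start Park Transfer → 1
Jul 19 17:30 end Park Transfer → 0
Jul 20 09:00 start Aquarium Visit → 1
Jul 20 10:00 start Park Lunch → 2
Jul 20 11:45 end Aquarium Visit → 1
Jul 20 17:00 end Park Lunch → 0
Peak is 2, at Jul 18 13:15 (Market Walk, Museum Break).

2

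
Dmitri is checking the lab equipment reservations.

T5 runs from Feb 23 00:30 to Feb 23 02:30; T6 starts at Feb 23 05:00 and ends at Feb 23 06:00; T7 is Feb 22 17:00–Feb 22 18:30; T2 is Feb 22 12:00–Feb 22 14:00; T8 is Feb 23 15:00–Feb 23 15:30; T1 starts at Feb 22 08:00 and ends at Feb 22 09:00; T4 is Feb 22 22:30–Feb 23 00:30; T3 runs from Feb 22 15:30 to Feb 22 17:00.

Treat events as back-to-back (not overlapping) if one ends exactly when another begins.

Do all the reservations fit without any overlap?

Yes

Check each pair: they overlap iff neither finishes before the other starts.
Sorted by start: T1, T2, T3, T7, T4, T5, T6, T8.
T2 starts after T1 ends, so nothing later overlaps T1 either.
T3 starts after T2 ends, so nothing later overlaps T2 either.
T7 starts exactly when T3 ends (back-to-back, no overlap), so nothing later overlaps T3 either.
T4 starts after T7 ends, so nothing later overlaps T7 either.
T5 starts exactly when T4 ends (back-to-back, no overlap), so nothing later overlaps T4 either.
T6 starts after T5 ends, so nothing later overlaps T5 either.
T8 starts after T6 ends.
Every pair is clear; the schedule has no overlaps.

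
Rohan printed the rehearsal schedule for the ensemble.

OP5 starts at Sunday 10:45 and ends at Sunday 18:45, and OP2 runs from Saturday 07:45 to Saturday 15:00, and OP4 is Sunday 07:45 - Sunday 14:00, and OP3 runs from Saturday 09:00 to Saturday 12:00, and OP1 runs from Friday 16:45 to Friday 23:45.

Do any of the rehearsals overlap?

Yes

Two intervals overlap when each starts before the other ends.
Sorted by start: OP1, OP2, OP3, OP4, OP5.
OP2 starts after OP1 ends, so nothing later overlaps OP1 either.
OP3 starts before OP2 ends → OP2 and OP3 overlap.
That's a conflict, so the schedule is not conflict-free.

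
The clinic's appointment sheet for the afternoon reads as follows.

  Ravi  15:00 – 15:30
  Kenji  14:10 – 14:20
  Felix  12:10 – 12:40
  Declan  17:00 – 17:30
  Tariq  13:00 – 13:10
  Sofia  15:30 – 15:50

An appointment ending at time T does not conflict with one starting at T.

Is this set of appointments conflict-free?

Yes

Sorted by start: Felix, Tariq, Kenji, Ravi, Sofia, Declan.
Tariq starts after Felix ends, so nothing later overlaps Felix either.
Kenji starts after Tariq ends, so nothing later overlaps Tariq either.
Ravi starts after Kenji ends, so nothing later overlaps Kenji either.
Sofia starts exactly when Ravi ends (back-to-back, no overlap), so nothing later overlaps Ravi either.
Declan starts after Sofia ends.
Every pair is clear; the schedule has no overlaps.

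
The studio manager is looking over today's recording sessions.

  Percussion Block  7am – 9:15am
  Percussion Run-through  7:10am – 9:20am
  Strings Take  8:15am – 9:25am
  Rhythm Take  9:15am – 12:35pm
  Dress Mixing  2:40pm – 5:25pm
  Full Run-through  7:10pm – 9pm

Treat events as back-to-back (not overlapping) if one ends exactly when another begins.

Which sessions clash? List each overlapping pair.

Percussion Block & Percussion Run-through, Percussion Block & Strings Take, Percussion Run-through & Rhythm Take, Percussion Run-through & Strings Take, Rhythm Take & Strings Take

Sorted by start: Percussion Block, Percussion Run-through, Strings Take, Rhythm Take, Dress Mixing, Full Run-through.
Percussion Run-through starts before Percussion Block ends → Percussion Block and Percussion Run-through overlap.
Strings Take starts before Percussion Block ends → Percussion Block and Strings Take overlap.
Rhythm Take starts exactly when Percussion Block ends (back-to-back, no overlap), so Percussion Block has no further overlaps.
Strings Take starts before Percussion Run-through ends → Percussion Run-through and Strings Take overlap.
Rhythm Take starts before Percussion Run-through ends → Percussion Run-through and Rhythm Take overlap.
Dress Mixing starts after Percussion Run-through ends, so Percussion Run-through has no further overlaps.
Rhythm Take starts before Strings Take ends → Strings Take and Rhythm Take overlap.
Dress Mixing starts after Strings Take ends, so Strings Take has no further overlaps.
Dress Mixing starts after Rhythm Take ends, so Rhythm Take has no further overlaps.
Full Run-through starts after Dress Mixing ends.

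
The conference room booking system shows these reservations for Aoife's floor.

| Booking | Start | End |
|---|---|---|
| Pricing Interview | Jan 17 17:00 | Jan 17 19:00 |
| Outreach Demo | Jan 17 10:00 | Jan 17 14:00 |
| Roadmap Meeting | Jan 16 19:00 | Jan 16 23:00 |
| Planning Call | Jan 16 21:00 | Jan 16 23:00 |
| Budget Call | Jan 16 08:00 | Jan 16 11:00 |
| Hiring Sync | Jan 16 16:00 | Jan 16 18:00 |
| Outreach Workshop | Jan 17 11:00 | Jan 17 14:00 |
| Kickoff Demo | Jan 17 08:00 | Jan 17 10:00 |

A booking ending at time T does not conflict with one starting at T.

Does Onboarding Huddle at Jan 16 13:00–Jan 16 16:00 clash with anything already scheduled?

Budget Call: ends Jan 16 11:00 at or before Onboarding Huddle starts Jan 16 13:00 → clear.
Hiring Sync: starts Jan 16 16:00 at or after Onboarding Huddle ends Jan 16 16:00 → clear.
Roadmap Meeting: starts Jan 16 19:00 at or after Onboarding Huddle ends Jan 16 16:00 → clear.
Planning Call: starts Jan 16 21:00 at or after Onboarding Huddle ends Jan 16 16:00 → clear.
Kickoff Demo: starts Jan 17 08:00 at or after Onboarding Huddle ends Jan 16 16:00 → clear.
Outreach Demo: starts Jan 17 10:00 at or after Onboarding Huddle ends Jan 16 16:00 → clear.
Outreach Workshop: starts Jan 17 11:00 at or after Onboarding Huddle ends Jan 16 16:00 → clear.
Pricing Interview: starts Jan 17 17:00 at or after Onboarding Huddle ends Jan 16 16:00 → clear.

No — it doesn't clash with anything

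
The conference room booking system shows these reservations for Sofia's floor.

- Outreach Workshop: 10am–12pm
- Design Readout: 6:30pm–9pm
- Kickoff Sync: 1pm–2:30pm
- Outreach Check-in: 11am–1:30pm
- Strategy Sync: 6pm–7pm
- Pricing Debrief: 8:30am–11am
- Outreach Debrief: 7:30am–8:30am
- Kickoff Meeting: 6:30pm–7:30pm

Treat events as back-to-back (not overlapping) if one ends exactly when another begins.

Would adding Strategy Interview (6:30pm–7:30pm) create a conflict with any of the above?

Outreach Debrief: ends 8:30am at or before Strategy Interview starts 6:30pm → clear.
Pricing Debrief: ends 11am at or before Strategy Interview starts 6:30pm → clear.
Outreach Workshop: ends 12pm at or before Strategy Interview starts 6:30pm → clear.
Outreach Check-in: ends 1:30pm at or before Strategy Interview starts 6:30pm → clear.
Kickoff Sync: ends 2:30pm at or before Strategy Interview starts 6:30pm → clear.
Strategy Sync: starts 6pm before Strategy Interview ends 7:30pm, and ends 7pm after Strategy Interview starts 6:30pm → overlap.
Kickoff Meeting: starts 6:30pm before Strategy Interview ends 7:30pm, and ends 7:30pm after Strategy Interview starts 6:30pm → overlap.
Design Readout: starts 6:30pm before Strategy Interview ends 7:30pm, and ends 9pm after Strategy Interview starts 6:30pm → overlap.
Strategy Interview overlaps Strategy Sync, Kickoff Meeting, Design Readout.

Yes — it overlaps Design Readout, Kickoff Meeting, Strategy Sync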